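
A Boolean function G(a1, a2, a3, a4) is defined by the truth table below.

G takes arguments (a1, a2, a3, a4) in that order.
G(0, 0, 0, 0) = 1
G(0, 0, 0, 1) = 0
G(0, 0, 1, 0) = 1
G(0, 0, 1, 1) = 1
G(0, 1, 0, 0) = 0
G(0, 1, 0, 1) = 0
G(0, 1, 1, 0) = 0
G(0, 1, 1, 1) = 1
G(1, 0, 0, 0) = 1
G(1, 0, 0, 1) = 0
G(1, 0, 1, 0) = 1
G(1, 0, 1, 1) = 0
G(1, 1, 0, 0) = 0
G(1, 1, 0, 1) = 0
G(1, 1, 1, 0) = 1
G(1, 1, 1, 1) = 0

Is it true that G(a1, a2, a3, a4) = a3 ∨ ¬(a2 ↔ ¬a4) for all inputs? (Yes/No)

Evaluate a3 ∨ ¬(a2 ↔ ¬a4) on each row and compare to G:
  a1=0, a2=0, a3=0, a4=0: formula gives 1, G = 1 ✓
  a1=0, a2=0, a3=0, a4=1: formula gives 0, G = 0 ✓
  a1=0, a2=0, a3=1, a4=0: formula gives 1, G = 1 ✓
  a1=0, a2=0, a3=1, a4=1: formula gives 1, G = 1 ✓
  …
  a1=0, a2=1, a3=0, a4=1: formula gives 1, but G = 0 ✗
Since they disagree at (0,1,0,1), the expression is not a correct formula for G.

No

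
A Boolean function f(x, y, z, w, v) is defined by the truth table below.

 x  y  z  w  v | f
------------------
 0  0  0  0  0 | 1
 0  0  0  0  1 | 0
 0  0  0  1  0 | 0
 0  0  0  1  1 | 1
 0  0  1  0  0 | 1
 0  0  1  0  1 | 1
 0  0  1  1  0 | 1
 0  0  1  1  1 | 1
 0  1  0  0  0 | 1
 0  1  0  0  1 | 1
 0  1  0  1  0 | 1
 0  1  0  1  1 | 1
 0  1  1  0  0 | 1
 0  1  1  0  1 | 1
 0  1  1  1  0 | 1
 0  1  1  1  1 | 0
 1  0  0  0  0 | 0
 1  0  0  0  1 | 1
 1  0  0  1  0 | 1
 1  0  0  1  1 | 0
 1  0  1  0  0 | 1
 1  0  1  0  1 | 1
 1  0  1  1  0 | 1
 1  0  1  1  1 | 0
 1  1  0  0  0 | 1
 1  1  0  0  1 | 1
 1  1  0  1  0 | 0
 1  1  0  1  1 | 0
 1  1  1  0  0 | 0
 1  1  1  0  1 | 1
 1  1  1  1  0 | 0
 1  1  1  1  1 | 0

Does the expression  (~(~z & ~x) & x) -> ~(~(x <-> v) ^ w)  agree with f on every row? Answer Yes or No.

No

Test each input against both f and the formula:
  x=0, y=0, z=0, w=0, v=0: formula gives 1, f = 1 ✓
  x=0, y=0, z=0, w=0, v=1: formula gives 1, but f = 0 ✗
A single disagreement suffices: at (0,0,0,0,1) they differ, so the formula does not compute f.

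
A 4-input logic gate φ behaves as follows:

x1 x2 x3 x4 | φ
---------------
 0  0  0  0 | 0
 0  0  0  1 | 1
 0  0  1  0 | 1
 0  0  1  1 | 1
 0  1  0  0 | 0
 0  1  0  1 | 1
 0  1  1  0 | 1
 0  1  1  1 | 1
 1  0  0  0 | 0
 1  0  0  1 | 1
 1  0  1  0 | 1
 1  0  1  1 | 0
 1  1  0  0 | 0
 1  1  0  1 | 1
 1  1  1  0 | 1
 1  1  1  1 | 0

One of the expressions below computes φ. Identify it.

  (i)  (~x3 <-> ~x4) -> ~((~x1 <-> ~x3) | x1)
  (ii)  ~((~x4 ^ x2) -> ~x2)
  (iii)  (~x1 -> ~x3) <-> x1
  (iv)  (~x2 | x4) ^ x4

i

(ii): at (0,0,0,1) it gives 0, but φ = 1 — eliminated.
(iii): at (0,0,0,1) it gives 0, but φ = 1 — eliminated.
(iv): at (0,0,0,0) it gives 1, but φ = 0 — eliminated.
Only (i) survives; checking it on all 16 rows confirms it matches φ.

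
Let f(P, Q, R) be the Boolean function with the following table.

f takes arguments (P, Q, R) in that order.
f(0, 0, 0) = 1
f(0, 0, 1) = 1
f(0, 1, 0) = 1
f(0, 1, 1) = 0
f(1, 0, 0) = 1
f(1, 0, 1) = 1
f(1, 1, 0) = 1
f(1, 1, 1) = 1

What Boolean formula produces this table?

f is 0 on exactly one input, (0,1,1), whose minterm is ¬P·Q·R. So f is the negation of that single conjunction.

f(P, Q, R) = not ((not P and Q) and R)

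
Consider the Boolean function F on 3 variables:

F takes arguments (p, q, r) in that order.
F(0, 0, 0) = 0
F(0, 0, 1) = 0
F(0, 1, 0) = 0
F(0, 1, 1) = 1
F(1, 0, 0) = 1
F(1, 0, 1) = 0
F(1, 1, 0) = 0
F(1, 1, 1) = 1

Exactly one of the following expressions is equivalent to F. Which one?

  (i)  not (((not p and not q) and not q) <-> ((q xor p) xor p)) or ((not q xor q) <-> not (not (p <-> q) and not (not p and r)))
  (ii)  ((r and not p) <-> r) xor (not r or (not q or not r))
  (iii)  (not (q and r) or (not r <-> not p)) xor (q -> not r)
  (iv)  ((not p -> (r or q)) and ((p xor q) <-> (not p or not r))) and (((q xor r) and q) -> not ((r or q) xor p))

(i): at (0,0,0) it gives 1, but F = 0 — eliminated.
(ii): at (1,0,0) it gives 0, but F = 1 — eliminated.
(iii): at (0,1,1) it gives 0, but F = 1 — eliminated.
That leaves (iv). Evaluating it on every row reproduces the table of F exactly.

iv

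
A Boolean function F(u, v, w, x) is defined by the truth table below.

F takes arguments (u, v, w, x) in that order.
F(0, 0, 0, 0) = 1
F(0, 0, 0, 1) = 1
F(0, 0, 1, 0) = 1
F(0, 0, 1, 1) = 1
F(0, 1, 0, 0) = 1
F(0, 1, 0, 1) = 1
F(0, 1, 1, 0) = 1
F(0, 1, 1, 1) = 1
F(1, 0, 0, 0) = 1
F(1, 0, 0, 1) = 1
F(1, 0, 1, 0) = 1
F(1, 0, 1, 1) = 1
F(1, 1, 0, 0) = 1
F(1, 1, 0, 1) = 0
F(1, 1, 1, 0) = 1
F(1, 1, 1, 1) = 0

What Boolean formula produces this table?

F(u, v, w, x) = ¬((((u ∧ v) ∧ ¬w) ∧ x) ∨ (((u ∧ v) ∧ w) ∧ x))

There are just 2 zero rows: (1,1,0,1), (1,1,1,1). Their minterms are u·v·¬w·x, u·v·w·x; the OR of those covers precisely the 0-outputs, and negating it yields F.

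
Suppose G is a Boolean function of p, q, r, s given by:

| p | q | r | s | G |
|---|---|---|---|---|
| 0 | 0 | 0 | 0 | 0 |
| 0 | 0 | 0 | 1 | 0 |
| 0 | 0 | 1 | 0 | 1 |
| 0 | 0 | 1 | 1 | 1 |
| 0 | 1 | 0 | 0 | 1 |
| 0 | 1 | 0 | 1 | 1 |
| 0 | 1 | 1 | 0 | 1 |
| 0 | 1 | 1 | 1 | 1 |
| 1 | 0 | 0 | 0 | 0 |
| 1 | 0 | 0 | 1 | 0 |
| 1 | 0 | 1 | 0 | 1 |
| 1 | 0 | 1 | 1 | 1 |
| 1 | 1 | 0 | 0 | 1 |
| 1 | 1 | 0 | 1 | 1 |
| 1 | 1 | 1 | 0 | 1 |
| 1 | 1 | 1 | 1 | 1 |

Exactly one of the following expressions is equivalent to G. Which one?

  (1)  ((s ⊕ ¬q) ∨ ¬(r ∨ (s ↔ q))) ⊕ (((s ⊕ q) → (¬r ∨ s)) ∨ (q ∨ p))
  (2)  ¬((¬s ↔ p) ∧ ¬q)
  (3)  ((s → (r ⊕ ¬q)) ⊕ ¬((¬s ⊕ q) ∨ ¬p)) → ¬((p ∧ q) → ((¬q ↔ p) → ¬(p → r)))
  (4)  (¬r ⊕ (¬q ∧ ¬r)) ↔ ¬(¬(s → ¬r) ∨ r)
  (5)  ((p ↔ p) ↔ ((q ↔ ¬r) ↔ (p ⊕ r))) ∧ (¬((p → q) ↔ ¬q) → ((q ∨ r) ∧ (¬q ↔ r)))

(1) disagrees with G on (0,0,1,0) (formula → 0, table → 1); rule it out.
(2) disagrees with G on (0,0,0,0) (formula → 1, table → 0); rule it out.
(3) disagrees with G on (0,0,1,0) (formula → 0, table → 1); rule it out.
(5) disagrees with G on (0,0,0,0) (formula → 1, table → 0); rule it out.
Only (4) survives; checking it on all 16 rows confirms it matches G.

4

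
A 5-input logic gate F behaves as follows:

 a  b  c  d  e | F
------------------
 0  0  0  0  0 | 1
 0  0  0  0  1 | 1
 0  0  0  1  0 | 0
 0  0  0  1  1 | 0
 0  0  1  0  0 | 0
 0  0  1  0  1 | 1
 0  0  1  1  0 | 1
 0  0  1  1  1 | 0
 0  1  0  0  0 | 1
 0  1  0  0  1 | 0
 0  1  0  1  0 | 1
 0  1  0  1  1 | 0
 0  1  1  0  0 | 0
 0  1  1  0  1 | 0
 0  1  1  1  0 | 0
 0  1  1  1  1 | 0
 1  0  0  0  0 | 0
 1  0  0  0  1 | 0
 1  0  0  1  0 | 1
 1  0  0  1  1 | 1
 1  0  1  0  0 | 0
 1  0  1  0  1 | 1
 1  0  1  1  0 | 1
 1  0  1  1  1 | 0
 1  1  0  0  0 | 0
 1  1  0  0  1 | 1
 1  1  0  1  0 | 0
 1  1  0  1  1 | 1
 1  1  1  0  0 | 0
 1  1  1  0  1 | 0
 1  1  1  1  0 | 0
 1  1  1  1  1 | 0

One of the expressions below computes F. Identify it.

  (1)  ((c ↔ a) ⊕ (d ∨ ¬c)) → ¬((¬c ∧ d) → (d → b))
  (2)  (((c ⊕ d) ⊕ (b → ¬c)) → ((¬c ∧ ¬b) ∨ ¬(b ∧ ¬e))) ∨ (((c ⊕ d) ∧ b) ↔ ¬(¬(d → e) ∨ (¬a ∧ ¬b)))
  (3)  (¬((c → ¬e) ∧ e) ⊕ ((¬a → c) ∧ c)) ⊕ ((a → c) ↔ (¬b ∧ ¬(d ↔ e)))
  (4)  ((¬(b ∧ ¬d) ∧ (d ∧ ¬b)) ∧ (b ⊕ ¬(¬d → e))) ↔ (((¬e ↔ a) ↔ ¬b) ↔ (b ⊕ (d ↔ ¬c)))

3

(1) fails at (0,0,0,1,0): the formula yields 1, F is 0.
(2) fails at (0,0,0,1,0): the formula yields 1, F is 0.
(4) fails at (0,0,0,0,0): the formula yields 0, F is 1.
(3) is the remaining candidate, and it agrees with F on all 32 inputs.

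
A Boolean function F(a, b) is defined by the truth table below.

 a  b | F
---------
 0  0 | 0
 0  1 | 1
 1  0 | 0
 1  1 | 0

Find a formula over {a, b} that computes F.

Only row (0,1) gives 1. That row's minterm ¬a·b is F directly.

F(a, b) = a' · b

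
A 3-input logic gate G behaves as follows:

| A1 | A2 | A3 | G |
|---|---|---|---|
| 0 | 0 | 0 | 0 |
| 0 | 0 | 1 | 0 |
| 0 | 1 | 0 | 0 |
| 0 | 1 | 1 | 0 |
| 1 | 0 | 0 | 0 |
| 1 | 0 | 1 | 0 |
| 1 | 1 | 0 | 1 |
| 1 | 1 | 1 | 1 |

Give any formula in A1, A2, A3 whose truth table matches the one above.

Collect the rows where G=1 — (1,1,0), (1,1,1) — and write one minterm per row: A1·A2·¬A3, A1·A2·A3. Their union (logical OR) reproduces the table exactly.

G(A1, A2, A3) = ((A1 and A2) and not A3) or ((A1 and A2) and A3)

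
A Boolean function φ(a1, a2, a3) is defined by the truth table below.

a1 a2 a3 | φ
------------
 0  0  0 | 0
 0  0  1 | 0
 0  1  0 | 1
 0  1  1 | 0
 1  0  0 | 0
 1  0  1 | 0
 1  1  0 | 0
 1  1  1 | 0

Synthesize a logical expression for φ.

Only row (0,1,0) gives 1. That row's minterm ¬a1·a2·¬a3 is φ directly.

φ(a1, a2, a3) = (~a1 & a2) & ~a3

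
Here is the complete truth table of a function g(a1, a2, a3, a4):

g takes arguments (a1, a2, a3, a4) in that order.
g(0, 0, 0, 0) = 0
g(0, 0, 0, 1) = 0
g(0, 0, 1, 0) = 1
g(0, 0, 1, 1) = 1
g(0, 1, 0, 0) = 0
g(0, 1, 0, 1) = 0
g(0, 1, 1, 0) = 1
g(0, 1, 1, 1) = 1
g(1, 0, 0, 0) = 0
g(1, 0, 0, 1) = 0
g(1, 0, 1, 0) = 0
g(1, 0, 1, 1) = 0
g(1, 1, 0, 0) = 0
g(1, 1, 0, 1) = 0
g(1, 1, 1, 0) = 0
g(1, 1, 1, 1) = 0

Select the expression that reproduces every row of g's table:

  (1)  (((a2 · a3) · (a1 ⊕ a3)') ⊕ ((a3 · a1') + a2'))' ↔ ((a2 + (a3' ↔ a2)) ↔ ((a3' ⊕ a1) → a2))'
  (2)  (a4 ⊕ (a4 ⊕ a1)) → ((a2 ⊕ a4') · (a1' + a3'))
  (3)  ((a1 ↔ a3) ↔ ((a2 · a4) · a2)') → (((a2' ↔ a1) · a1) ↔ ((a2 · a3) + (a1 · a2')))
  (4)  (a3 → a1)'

4

(1) fails at (0,0,0,0): the formula yields 1, g is 0.
(2) fails at (0,0,0,0): the formula yields 1, g is 0.
(3) fails at (0,0,0,0): the formula yields 1, g is 0.
(4) is the remaining candidate, and it agrees with g on all 16 inputs.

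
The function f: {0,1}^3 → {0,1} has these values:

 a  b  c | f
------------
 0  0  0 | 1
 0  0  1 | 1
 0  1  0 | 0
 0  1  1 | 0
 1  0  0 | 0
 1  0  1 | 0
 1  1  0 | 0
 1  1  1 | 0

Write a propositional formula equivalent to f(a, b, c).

f(a, b, c) = ((a' · b') · c') + ((a' · b') · c)

Collect the rows where f=1 — (0,0,0), (0,0,1) — and write one minterm per row: ¬a·¬b·¬c, ¬a·¬b·c. Their union (logical OR) reproduces the table exactly.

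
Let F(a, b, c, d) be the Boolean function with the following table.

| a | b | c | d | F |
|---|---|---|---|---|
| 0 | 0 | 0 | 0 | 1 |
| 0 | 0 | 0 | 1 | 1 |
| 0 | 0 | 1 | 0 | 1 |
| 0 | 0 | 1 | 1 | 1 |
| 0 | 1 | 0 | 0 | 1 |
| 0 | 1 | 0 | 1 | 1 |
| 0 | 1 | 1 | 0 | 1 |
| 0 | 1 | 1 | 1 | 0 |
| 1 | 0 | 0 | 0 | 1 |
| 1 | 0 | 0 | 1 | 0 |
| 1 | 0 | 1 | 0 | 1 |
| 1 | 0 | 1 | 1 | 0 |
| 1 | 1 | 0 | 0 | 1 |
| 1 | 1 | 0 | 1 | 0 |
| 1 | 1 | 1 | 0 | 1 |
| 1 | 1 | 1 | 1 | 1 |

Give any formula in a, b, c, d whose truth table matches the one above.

There are just 4 zero rows: (0,1,1,1), (1,0,0,1), (1,0,1,1), (1,1,0,1). Their minterms are ¬a·b·c·d, a·¬b·¬c·d, a·¬b·c·d, a·b·¬c·d; the OR of those covers precisely the 0-outputs, and negating it yields F.

F(a, b, c, d) = ¬((((((¬a ∧ b) ∧ c) ∧ d) ∨ (((a ∧ ¬b) ∧ ¬c) ∧ d)) ∨ (((a ∧ ¬b) ∧ c) ∧ d)) ∨ (((a ∧ b) ∧ ¬c) ∧ d))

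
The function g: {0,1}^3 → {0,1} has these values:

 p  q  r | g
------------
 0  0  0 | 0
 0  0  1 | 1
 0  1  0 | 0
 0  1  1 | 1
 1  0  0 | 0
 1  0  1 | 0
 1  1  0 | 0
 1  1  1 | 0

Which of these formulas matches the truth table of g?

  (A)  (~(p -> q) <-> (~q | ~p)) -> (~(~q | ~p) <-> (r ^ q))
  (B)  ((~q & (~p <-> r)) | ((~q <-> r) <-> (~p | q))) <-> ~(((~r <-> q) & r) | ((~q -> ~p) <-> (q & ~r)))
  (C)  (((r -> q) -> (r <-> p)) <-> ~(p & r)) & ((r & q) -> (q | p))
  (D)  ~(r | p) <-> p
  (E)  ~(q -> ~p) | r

D

(A) disagrees with g on (0,0,0) (formula → 1, table → 0); rule it out.
(B) disagrees with g on (0,0,1) (formula → 0, table → 1); rule it out.
(C) disagrees with g on (0,0,0) (formula → 1, table → 0); rule it out.
(E) disagrees with g on (1,0,1) (formula → 1, table → 0); rule it out.
That leaves (D). Evaluating it on every row reproduces the table of g exactly.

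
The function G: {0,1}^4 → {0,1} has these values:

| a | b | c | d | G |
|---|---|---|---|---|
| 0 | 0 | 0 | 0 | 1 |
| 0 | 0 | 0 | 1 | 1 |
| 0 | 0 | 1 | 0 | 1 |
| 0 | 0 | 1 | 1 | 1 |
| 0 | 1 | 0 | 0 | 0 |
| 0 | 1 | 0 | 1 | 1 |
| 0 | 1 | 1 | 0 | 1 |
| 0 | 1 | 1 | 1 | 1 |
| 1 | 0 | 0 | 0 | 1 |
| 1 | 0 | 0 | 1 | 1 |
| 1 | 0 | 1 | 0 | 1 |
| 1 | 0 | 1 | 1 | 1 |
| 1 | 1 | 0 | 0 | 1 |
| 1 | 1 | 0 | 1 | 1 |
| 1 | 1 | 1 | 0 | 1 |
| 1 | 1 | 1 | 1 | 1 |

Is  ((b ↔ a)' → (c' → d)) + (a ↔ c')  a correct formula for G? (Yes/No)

Test each input against both G and the formula:
  a=0, b=0, c=0, d=0: formula gives 1, G = 1 ✓
  a=0, b=0, c=0, d=1: formula gives 1, G = 1 ✓
  a=0, b=0, c=1, d=0: formula gives 1, G = 1 ✓
  a=0, b=0, c=1, d=1: formula gives 1, G = 1 ✓
  … (the remaining 12 rows also agree.)
No disagreement on any input; they are logically equivalent.

Yes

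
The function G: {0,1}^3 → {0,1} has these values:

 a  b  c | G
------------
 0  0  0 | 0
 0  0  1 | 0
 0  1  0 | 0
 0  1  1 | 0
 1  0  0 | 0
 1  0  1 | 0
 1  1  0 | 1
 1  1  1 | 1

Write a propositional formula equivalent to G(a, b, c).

Collect the rows where G=1 — (1,1,0), (1,1,1) — and write one minterm per row: a·b·¬c, a·b·c. Their union (logical OR) reproduces the table exactly.

G(a, b, c) = ((a ∧ b) ∧ ¬c) ∨ ((a ∧ b) ∧ c)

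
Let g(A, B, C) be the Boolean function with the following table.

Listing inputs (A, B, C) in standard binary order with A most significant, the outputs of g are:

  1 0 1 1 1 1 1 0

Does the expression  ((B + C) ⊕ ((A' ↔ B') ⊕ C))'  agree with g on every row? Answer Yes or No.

No

Evaluate ((B + C) ⊕ ((A' ↔ B') ⊕ C))' on each row and compare to g:
  A=0, B=0, C=0: formula gives 0, but g = 1 ✗
A single disagreement suffices: at (0,0,0) they differ, so the formula does not compute g.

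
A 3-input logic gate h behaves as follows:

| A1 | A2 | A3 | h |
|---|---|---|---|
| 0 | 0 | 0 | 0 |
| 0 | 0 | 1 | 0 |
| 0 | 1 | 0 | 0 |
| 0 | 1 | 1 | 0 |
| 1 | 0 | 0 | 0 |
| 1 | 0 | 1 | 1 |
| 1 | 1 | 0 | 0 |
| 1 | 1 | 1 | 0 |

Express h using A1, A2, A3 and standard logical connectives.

h(A1, A2, A3) = (A1 ∧ ¬A2) ∧ A3

Only row (1,0,1) gives 1. That row's minterm A1·¬A2·A3 is h directly.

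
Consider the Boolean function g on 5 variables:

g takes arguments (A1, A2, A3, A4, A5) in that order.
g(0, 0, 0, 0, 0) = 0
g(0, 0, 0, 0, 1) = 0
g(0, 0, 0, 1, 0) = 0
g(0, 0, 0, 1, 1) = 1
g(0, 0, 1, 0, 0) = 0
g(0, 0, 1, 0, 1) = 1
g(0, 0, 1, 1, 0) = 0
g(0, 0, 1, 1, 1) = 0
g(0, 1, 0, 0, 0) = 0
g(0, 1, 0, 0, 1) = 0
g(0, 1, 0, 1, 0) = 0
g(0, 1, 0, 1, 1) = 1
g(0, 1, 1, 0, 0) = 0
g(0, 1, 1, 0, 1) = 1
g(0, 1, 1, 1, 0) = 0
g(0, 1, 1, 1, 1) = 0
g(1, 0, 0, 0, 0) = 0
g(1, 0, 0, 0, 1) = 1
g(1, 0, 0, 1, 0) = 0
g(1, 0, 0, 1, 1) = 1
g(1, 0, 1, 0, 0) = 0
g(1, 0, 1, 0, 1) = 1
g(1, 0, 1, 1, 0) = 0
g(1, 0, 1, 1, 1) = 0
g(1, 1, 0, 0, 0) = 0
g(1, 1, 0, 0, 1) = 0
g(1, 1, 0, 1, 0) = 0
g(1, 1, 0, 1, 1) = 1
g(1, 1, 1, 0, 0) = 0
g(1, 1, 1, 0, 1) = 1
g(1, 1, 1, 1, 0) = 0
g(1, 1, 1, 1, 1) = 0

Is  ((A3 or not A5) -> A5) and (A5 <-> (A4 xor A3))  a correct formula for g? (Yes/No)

Evaluate ((A3 or not A5) -> A5) and (A5 <-> (A4 xor A3)) on each row and compare to g:
  A1=0, A2=0, A3=0, A4=0, A5=0: formula gives 0, g = 0 ✓
  A1=0, A2=0, A3=0, A4=0, A5=1: formula gives 0, g = 0 ✓
  A1=0, A2=0, A3=0, A4=1, A5=0: formula gives 0, g = 0 ✓
  A1=0, A2=0, A3=0, A4=1, A5=1: formula gives 1, g = 1 ✓
  …
  A1=1, A2=0, A3=0, A4=0, A5=1: formula gives 0, but g = 1 ✗
A single disagreement suffices: at (1,0,0,0,1) they differ, so the formula does not compute g.

No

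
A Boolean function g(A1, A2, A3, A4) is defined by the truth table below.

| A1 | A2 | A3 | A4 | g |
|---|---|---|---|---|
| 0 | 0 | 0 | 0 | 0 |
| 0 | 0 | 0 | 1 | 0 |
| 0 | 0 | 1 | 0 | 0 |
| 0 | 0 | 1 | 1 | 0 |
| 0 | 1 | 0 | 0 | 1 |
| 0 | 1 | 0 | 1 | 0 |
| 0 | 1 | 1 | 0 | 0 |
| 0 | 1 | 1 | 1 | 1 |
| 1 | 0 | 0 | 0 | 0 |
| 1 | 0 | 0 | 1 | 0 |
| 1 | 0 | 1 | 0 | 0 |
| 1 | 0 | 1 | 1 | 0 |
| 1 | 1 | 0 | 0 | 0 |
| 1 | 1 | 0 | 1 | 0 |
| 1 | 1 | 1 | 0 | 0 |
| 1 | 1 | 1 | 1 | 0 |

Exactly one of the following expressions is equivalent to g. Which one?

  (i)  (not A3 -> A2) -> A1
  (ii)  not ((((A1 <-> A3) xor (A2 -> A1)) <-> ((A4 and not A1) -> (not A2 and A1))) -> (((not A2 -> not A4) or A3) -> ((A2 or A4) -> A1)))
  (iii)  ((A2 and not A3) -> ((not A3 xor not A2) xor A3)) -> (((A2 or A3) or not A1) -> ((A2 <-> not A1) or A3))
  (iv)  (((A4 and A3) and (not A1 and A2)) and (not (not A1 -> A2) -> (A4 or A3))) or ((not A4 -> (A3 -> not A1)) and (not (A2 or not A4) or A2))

ii

(i) disagrees with g on (0,0,0,0) (formula → 1, table → 0); rule it out.
(iii) disagrees with g on (0,0,1,0) (formula → 1, table → 0); rule it out.
(iv) disagrees with g on (0,0,0,1) (formula → 1, table → 0); rule it out.
Only (ii) survives; checking it on all 16 rows confirms it matches g.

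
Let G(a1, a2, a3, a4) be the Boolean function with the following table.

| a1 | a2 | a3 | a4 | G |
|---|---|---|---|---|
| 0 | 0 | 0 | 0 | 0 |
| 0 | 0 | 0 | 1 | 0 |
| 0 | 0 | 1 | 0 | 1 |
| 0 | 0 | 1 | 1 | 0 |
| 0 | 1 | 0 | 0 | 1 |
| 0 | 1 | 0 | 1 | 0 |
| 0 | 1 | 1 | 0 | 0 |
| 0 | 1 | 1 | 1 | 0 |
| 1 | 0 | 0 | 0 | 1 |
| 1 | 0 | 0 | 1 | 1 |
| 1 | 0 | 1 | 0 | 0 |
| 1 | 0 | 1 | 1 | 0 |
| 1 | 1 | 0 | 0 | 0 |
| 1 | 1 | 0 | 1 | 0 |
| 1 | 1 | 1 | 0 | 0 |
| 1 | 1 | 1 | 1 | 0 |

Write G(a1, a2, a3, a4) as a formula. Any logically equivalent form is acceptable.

The 1-rows are (0,0,1,0), (0,1,0,0), (1,0,0,0), (1,0,0,1). Each contributes one minterm — ¬a1·¬a2·a3·¬a4; ¬a1·a2·¬a3·¬a4; a1·¬a2·¬a3·¬a4; a1·¬a2·¬a3·a4 — and their disjunction is a sum-of-products form of G.

G(a1, a2, a3, a4) = (((((~a1 & ~a2) & a3) & ~a4) | (((~a1 & a2) & ~a3) & ~a4)) | (((a1 & ~a2) & ~a3) & ~a4)) | (((a1 & ~a2) & ~a3) & a4)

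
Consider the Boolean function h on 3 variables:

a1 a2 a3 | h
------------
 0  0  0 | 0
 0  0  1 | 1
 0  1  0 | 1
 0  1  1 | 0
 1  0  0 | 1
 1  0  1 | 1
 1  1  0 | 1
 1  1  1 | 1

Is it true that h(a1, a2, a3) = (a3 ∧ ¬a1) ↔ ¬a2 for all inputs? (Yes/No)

Check the formula against h row by row:
  a1=0, a2=0, a3=0: formula gives 0, h = 0 ✓
  a1=0, a2=0, a3=1: formula gives 1, h = 1 ✓
  a1=0, a2=1, a3=0: formula gives 1, h = 1 ✓
  a1=0, a2=1, a3=1: formula gives 0, h = 0 ✓
  a1=1, a2=0, a3=0: formula gives 0, but h = 1 ✗
Since they disagree at (1,0,0), the expression is not a correct formula for h.

No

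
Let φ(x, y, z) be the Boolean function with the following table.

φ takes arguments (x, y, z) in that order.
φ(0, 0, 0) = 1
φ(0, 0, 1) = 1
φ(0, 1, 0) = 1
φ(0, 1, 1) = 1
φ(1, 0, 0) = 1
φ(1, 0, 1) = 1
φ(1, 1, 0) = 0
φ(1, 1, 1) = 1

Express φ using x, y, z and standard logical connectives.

Only row (1,1,0) gives 0. So φ is 1 everywhere except there — the complement of the minterm x·y·¬z.

φ(x, y, z) = not ((x and y) and not z)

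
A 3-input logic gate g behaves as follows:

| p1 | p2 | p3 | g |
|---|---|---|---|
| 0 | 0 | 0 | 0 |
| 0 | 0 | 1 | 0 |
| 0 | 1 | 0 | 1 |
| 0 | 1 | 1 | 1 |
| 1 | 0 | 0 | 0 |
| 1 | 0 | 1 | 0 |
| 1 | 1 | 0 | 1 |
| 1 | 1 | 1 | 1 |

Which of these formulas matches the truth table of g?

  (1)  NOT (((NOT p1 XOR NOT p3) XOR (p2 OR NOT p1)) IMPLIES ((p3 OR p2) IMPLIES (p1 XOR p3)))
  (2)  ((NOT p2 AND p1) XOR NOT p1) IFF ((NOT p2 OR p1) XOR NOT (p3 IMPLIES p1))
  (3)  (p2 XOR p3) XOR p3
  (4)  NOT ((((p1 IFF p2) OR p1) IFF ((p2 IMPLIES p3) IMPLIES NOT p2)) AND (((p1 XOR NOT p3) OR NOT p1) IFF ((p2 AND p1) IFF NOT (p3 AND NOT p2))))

3

(1) fails at (0,1,1): the formula yields 0, g is 1.
(2) fails at (0,0,0): the formula yields 1, g is 0.
(4) fails at (0,0,0): the formula yields 1, g is 0.
Only (3) survives; checking it on all 8 rows confirms it matches g.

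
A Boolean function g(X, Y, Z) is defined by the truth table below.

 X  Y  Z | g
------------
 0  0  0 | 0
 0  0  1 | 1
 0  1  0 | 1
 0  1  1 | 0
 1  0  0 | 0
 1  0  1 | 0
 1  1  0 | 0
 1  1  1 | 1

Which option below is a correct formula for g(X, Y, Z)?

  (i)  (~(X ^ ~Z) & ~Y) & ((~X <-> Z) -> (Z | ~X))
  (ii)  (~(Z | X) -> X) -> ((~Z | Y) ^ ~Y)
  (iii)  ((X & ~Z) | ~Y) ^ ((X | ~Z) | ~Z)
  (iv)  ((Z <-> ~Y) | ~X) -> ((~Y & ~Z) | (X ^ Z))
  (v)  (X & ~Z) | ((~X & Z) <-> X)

iii

(i): at (0,1,0) it gives 0, but g = 1 — eliminated.
(ii): at (0,0,0) it gives 1, but g = 0 — eliminated.
(iv): at (0,0,0) it gives 1, but g = 0 — eliminated.
(v): at (0,0,0) it gives 1, but g = 0 — eliminated.
(iii) is the remaining candidate, and it agrees with g on all 8 inputs.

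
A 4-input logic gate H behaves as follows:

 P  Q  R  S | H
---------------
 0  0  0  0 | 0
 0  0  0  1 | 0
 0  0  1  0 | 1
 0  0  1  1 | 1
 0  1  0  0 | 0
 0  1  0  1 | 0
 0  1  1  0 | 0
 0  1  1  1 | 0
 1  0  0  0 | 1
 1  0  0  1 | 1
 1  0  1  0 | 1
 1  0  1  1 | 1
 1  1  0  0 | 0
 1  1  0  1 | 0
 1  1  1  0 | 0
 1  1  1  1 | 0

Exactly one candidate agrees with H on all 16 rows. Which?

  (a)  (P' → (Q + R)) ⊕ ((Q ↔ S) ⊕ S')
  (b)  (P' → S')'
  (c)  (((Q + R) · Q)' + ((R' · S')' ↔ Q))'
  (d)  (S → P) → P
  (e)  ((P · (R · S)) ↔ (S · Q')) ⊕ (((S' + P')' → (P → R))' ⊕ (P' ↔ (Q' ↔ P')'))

a

(b): at (0,0,0,1) it gives 1, but H = 0 — eliminated.
(c): at (0,0,1,0) it gives 0, but H = 1 — eliminated.
(d): at (0,0,0,1) it gives 1, but H = 0 — eliminated.
(e): at (0,0,0,0) it gives 1, but H = 0 — eliminated.
Only (a) survives; checking it on all 16 rows confirms it matches H.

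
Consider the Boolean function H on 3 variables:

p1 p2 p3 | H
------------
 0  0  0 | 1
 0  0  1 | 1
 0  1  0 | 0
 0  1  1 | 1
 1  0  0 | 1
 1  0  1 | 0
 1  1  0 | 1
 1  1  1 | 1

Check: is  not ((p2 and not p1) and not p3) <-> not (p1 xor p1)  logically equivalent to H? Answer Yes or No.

No

Evaluate not ((p2 and not p1) and not p3) <-> not (p1 xor p1) on each row and compare to H:
  p1=0, p2=0, p3=0: formula gives 1, H = 1 ✓
  p1=0, p2=0, p3=1: formula gives 1, H = 1 ✓
  p1=0, p2=1, p3=0: formula gives 0, H = 0 ✓
  p1=0, p2=1, p3=1: formula gives 1, H = 1 ✓
  p1=1, p2=0, p3=0: formula gives 1, H = 1 ✓
  p1=1, p2=0, p3=1: formula gives 1, but H = 0 ✗
A single disagreement suffices: at (1,0,1) they differ, so the formula does not compute H.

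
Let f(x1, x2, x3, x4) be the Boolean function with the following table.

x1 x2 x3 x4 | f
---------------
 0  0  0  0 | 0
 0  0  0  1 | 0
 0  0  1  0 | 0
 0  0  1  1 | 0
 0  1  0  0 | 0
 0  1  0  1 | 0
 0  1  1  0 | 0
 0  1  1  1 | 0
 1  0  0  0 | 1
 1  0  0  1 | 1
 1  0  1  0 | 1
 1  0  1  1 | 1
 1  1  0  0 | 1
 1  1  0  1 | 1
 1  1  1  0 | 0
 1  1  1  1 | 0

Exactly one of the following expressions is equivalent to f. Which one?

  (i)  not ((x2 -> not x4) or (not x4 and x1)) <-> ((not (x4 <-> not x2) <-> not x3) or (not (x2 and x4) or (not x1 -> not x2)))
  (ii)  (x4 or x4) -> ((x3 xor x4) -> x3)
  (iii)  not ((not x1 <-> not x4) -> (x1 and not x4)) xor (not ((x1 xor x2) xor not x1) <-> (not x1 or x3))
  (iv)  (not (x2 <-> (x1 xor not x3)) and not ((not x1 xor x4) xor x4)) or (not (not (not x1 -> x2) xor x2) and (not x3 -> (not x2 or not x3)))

iv

(i) disagrees with f on (0,1,0,1) (formula → 1, table → 0); rule it out.
(ii) disagrees with f on (0,0,0,0) (formula → 1, table → 0); rule it out.
(iii) disagrees with f on (0,0,0,0) (formula → 1, table → 0); rule it out.
(iv) is the remaining candidate, and it agrees with f on all 16 inputs.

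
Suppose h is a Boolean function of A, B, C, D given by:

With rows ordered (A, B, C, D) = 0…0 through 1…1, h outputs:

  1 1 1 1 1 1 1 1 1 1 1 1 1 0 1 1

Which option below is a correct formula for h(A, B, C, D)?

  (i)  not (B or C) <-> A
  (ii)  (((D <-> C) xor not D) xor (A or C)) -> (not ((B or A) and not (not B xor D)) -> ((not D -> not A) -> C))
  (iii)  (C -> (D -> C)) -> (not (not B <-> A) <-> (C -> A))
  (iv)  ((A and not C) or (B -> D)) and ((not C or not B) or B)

ii

(i) fails at (0,0,0,0): the formula yields 0, h is 1.
(iii) fails at (0,0,1,0): the formula yields 0, h is 1.
(iv) fails at (0,1,0,0): the formula yields 0, h is 1.
(ii) is the remaining candidate, and it agrees with h on all 16 inputs.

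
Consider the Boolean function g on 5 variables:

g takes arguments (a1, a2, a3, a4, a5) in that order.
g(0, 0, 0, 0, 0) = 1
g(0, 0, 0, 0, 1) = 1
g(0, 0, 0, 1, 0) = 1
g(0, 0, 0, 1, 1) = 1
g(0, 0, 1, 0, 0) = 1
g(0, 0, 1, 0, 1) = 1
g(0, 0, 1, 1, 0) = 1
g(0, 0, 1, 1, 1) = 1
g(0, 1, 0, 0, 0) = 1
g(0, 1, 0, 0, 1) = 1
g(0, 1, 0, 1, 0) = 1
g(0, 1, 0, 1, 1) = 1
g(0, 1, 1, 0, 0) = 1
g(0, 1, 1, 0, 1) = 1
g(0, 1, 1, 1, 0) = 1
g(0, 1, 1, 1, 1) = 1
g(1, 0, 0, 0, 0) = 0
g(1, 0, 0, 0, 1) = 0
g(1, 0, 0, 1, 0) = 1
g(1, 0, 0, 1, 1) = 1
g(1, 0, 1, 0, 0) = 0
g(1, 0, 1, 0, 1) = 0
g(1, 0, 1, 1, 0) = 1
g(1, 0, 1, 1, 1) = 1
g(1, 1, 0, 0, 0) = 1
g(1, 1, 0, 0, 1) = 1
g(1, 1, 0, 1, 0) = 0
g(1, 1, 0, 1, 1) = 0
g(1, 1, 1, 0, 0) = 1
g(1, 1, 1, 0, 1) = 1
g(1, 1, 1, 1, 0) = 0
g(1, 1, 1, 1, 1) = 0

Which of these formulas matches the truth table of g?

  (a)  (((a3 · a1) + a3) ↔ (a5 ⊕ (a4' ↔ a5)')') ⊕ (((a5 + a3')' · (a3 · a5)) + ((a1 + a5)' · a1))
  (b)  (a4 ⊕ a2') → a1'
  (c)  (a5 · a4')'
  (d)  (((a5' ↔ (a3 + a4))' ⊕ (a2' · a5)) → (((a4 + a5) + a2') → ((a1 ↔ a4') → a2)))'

b

(a) fails at (0,0,0,1,0): the formula yields 0, g is 1.
(c) fails at (0,0,0,0,1): the formula yields 0, g is 1.
(d) fails at (0,0,0,0,0): the formula yields 0, g is 1.
(b) is the remaining candidate, and it agrees with g on all 32 inputs.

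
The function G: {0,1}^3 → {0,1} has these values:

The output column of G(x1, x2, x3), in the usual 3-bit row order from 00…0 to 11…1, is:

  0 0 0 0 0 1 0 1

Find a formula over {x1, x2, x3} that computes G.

G(x1, x2, x3) = ((x1 · x2') · x3) + ((x1 · x2) · x3)

Collect the rows where G=1 — (1,0,1), (1,1,1) — and write one minterm per row: x1·¬x2·x3, x1·x2·x3. Their union (logical OR) reproduces the table exactly.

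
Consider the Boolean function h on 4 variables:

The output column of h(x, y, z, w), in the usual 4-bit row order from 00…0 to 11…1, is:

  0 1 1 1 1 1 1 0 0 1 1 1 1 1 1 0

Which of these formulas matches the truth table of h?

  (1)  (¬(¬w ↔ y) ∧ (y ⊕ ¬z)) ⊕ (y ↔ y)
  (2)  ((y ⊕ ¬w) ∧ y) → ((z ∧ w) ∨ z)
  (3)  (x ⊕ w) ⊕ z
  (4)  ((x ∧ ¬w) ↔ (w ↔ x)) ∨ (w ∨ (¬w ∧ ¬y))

1

(2) disagrees with h on (0,0,0,0) (formula → 1, table → 0); rule it out.
(3) disagrees with h on (0,0,1,1) (formula → 0, table → 1); rule it out.
(4) disagrees with h on (0,0,0,0) (formula → 1, table → 0); rule it out.
That leaves (1). Evaluating it on every row reproduces the table of h exactly.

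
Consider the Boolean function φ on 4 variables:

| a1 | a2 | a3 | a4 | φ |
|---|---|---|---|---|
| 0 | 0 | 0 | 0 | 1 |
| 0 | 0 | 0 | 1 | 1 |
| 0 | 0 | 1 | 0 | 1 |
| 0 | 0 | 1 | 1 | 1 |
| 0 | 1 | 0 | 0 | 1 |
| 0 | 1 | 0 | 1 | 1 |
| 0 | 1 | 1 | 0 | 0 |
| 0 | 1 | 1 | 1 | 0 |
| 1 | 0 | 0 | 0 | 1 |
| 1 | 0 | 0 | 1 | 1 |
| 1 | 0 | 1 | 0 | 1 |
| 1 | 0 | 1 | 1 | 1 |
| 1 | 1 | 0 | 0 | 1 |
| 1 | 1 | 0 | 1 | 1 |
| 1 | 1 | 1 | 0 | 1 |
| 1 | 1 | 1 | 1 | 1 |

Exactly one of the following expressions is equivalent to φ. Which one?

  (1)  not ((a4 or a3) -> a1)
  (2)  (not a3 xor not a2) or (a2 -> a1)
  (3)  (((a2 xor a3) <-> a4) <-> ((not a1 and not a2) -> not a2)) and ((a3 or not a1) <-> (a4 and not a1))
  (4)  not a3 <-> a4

(1) disagrees with φ on (0,0,0,0) (formula → 0, table → 1); rule it out.
(3) disagrees with φ on (0,0,0,0) (formula → 0, table → 1); rule it out.
(4) disagrees with φ on (0,0,0,0) (formula → 0, table → 1); rule it out.
Only (2) survives; checking it on all 16 rows confirms it matches φ.

2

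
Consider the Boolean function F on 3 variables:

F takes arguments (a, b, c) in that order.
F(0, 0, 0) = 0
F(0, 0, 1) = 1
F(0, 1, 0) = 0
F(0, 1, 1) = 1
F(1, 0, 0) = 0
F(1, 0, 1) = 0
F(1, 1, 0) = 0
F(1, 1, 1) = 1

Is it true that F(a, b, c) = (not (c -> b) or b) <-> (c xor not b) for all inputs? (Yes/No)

No

Evaluate (not (c -> b) or b) <-> (c xor not b) on each row and compare to F:
  a=0, b=0, c=0: formula gives 0, F = 0 ✓
  a=0, b=0, c=1: formula gives 0, but F = 1 ✗
Since they disagree at (0,0,1), the expression is not a correct formula for F.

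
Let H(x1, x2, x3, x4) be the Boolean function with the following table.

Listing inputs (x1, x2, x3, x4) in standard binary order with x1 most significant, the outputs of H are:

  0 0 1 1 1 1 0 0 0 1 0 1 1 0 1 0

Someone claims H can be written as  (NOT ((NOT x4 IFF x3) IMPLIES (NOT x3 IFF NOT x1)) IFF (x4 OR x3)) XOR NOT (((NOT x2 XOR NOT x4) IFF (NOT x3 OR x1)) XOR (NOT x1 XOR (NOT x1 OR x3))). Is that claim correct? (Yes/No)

Yes

Evaluate (NOT ((NOT x4 IFF x3) IMPLIES (NOT x3 IFF NOT x1)) IFF (x4 OR x3)) XOR NOT (((NOT x2 XOR NOT x4) IFF (NOT x3 OR x1)) XOR (NOT x1 XOR (NOT x1 OR x3))) on each row and compare to H:
  x1=0, x2=0, x3=0, x4=0: formula gives 0, H = 0 ✓
  x1=0, x2=0, x3=0, x4=1: formula gives 0, H = 0 ✓
  x1=0, x2=0, x3=1, x4=0: formula gives 1, H = 1 ✓
  x1=0, x2=0, x3=1, x4=1: formula gives 1, H = 1 ✓
  … (the remaining 12 rows also agree.)
All 16 rows match — the expression computes H exactly.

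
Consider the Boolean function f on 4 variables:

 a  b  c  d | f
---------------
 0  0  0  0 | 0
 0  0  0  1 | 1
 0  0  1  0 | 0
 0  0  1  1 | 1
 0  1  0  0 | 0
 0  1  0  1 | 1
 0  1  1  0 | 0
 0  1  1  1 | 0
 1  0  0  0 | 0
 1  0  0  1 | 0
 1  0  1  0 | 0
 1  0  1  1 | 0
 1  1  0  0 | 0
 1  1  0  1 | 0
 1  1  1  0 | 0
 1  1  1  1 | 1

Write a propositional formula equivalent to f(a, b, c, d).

f(a, b, c, d) = (((((NOT a AND NOT b) AND NOT c) AND d) OR (((NOT a AND NOT b) AND c) AND d)) OR (((NOT a AND b) AND NOT c) AND d)) OR (((a AND b) AND c) AND d)

Collect the rows where f=1 — (0,0,0,1), (0,0,1,1), (0,1,0,1), (1,1,1,1) — and write one minterm per row: ¬a·¬b·¬c·d, ¬a·¬b·c·d, ¬a·b·¬c·d, a·b·c·d. Their union (logical OR) reproduces the table exactly.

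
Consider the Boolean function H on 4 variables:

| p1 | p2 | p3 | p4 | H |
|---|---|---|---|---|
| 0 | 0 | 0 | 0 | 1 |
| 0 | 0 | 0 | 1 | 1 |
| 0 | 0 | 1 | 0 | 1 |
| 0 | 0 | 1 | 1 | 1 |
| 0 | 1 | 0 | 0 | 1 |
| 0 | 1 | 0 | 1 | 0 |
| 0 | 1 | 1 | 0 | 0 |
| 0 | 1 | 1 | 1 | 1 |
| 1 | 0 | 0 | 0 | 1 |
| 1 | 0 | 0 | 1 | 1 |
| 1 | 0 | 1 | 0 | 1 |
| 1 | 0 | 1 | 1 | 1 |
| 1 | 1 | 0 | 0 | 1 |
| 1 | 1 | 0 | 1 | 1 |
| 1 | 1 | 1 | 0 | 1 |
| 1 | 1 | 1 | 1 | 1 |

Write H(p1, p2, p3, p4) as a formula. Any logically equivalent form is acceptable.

H(p1, p2, p3, p4) = ¬((((¬p1 ∧ p2) ∧ ¬p3) ∧ p4) ∨ (((¬p1 ∧ p2) ∧ p3) ∧ ¬p4))

The 0-rows are (0,1,0,1), (0,1,1,0). Take each as a conjunction (¬p1·p2·¬p3·p4, ¬p1·p2·p3·¬p4), form their disjunction, and complement — that gives a formula that is 1 everywhere H is.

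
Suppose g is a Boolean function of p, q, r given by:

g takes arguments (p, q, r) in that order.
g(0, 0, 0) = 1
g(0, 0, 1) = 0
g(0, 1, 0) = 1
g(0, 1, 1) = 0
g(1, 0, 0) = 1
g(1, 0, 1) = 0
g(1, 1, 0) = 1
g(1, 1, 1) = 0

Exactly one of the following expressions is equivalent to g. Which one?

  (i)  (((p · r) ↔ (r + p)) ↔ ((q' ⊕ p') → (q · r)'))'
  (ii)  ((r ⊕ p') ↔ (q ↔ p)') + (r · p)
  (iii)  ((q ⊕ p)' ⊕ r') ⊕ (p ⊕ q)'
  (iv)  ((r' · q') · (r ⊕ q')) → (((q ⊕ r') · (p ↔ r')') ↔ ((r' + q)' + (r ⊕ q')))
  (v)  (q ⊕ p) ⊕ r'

(i) disagrees with g on (0,0,0) (formula → 0, table → 1); rule it out.
(ii) disagrees with g on (0,0,0) (formula → 0, table → 1); rule it out.
(iv) disagrees with g on (0,0,1) (formula → 1, table → 0); rule it out.
(v) disagrees with g on (0,1,0) (formula → 0, table → 1); rule it out.
(iii) is the remaining candidate, and it agrees with g on all 8 inputs.

iii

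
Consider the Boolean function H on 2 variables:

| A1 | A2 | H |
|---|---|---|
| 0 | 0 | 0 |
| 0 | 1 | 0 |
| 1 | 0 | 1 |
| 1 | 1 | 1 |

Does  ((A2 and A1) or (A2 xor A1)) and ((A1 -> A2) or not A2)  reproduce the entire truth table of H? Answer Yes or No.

Check the formula against H row by row:
  A1=0, A2=0: formula gives 0, H = 0 ✓
  A1=0, A2=1: formula gives 1, but H = 0 ✗
Since they disagree at (0,1), the expression is not a correct formula for H.

No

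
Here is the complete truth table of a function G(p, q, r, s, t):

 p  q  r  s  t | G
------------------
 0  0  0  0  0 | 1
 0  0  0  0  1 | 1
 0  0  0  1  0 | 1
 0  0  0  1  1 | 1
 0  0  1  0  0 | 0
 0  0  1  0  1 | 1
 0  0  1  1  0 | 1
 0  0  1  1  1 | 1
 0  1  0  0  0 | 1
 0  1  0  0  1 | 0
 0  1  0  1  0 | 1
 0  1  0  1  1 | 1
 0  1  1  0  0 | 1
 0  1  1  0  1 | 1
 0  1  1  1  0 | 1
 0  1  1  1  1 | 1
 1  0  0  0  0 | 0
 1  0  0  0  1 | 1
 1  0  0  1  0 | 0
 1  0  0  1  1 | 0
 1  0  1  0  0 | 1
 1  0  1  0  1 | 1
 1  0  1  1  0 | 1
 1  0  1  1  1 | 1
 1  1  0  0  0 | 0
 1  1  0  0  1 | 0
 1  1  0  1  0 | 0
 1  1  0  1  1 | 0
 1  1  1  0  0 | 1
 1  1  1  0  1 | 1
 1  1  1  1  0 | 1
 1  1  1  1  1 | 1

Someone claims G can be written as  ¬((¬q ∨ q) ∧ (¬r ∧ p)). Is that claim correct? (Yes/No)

Evaluate ¬((¬q ∨ q) ∧ (¬r ∧ p)) on each row and compare to G:
  p=0, q=0, r=0, s=0, t=0: formula gives 1, G = 1 ✓
  p=0, q=0, r=0, s=0, t=1: formula gives 1, G = 1 ✓
  p=0, q=0, r=0, s=1, t=0: formula gives 1, G = 1 ✓
  p=0, q=0, r=0, s=1, t=1: formula gives 1, G = 1 ✓
  p=0, q=0, r=1, s=0, t=0: formula gives 1, but G = 0 ✗
A single disagreement suffices: at (0,0,1,0,0) they differ, so the formula does not compute G.

No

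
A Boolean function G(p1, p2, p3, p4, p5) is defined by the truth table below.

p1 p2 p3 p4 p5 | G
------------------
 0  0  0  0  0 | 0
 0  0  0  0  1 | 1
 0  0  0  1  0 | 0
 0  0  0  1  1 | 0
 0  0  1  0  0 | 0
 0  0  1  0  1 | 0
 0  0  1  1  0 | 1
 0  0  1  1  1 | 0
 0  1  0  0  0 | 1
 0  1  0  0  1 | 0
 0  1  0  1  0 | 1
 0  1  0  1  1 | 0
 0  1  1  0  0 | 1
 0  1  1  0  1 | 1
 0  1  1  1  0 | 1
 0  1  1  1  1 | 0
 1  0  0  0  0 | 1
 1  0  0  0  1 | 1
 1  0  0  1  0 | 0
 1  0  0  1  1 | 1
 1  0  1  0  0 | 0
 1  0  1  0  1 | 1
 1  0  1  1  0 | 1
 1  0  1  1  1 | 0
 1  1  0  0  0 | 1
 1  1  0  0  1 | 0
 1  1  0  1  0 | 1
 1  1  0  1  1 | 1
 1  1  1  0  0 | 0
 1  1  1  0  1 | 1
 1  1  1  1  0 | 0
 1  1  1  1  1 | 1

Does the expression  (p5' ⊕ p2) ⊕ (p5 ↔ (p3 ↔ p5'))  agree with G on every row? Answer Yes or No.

No

Evaluate (p5' ⊕ p2) ⊕ (p5 ↔ (p3 ↔ p5')) on each row and compare to G:
  p1=0, p2=0, p3=0, p4=0, p5=0: formula gives 0, G = 0 ✓
  p1=0, p2=0, p3=0, p4=0, p5=1: formula gives 1, G = 1 ✓
  p1=0, p2=0, p3=0, p4=1, p5=0: formula gives 0, G = 0 ✓
  p1=0, p2=0, p3=0, p4=1, p5=1: formula gives 1, but G = 0 ✗
Since they disagree at (0,0,0,1,1), the expression is not a correct formula for G.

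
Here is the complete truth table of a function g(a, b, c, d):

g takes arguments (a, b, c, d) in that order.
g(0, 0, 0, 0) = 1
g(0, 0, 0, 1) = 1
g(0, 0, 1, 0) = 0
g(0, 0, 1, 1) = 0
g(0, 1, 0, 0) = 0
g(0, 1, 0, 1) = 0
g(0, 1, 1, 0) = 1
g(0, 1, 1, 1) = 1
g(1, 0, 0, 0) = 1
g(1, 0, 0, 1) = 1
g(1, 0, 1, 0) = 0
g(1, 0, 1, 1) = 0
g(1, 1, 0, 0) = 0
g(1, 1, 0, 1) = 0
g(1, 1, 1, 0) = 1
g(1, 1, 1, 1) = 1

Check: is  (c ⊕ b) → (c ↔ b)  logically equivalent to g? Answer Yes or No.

Yes

Evaluate (c ⊕ b) → (c ↔ b) on each row and compare to g:
  a=0, b=0, c=0, d=0: formula gives 1, g = 1 ✓
  a=0, b=0, c=0, d=1: formula gives 1, g = 1 ✓
  a=0, b=0, c=1, d=0: formula gives 0, g = 0 ✓
  a=0, b=0, c=1, d=1: formula gives 0, g = 0 ✓
  …and likewise for the remaining 12 rows.
All 16 rows match — the expression computes g exactly.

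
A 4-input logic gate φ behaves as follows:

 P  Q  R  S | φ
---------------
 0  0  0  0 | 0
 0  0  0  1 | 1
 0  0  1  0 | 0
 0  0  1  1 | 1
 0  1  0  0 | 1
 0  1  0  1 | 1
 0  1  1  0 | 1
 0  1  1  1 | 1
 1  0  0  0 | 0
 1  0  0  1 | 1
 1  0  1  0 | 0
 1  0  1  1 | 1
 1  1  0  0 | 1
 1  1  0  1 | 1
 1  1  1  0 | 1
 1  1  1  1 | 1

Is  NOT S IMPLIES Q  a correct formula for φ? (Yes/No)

Yes

Check the formula against φ row by row:
  P=0, Q=0, R=0, S=0: formula gives 0, φ = 0 ✓
  P=0, Q=0, R=0, S=1: formula gives 1, φ = 1 ✓
  P=0, Q=0, R=1, S=0: formula gives 0, φ = 0 ✓
  P=0, Q=0, R=1, S=1: formula gives 1, φ = 1 ✓
  … (the remaining 12 rows also agree.)
No disagreement on any input; they are logically equivalent.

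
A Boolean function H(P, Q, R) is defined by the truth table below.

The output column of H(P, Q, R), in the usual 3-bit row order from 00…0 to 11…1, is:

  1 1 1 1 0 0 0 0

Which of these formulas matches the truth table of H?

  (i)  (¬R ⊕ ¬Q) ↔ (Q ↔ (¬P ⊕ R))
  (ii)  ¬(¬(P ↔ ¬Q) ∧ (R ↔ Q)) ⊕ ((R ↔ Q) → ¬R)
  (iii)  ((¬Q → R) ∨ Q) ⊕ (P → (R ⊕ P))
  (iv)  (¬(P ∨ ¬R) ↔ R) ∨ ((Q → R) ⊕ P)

i

(ii): at (0,0,1) it gives 0, but H = 1 — eliminated.
(iii): at (0,0,1) it gives 0, but H = 1 — eliminated.
(iv): at (1,0,0) it gives 1, but H = 0 — eliminated.
Only (i) survives; checking it on all 8 rows confirms it matches H.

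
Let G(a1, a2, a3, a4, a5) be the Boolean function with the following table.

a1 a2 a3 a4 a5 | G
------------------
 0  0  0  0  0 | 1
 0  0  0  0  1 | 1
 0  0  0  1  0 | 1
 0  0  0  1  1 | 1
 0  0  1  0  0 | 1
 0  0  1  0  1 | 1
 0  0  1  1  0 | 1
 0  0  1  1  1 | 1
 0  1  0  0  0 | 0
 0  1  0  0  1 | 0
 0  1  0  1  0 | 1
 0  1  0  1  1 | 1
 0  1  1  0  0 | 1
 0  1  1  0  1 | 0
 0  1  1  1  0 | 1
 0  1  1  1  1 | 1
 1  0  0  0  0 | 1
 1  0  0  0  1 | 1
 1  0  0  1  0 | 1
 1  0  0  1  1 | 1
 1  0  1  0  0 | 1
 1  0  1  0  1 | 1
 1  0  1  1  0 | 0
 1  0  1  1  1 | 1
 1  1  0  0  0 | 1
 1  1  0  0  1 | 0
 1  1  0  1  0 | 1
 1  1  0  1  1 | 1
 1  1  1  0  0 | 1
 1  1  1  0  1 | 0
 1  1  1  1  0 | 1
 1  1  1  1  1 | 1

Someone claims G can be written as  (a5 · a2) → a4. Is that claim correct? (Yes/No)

Test each input against both G and the formula:
  a1=0, a2=0, a3=0, a4=0, a5=0: formula gives 1, G = 1 ✓
  a1=0, a2=0, a3=0, a4=0, a5=1: formula gives 1, G = 1 ✓
  a1=0, a2=0, a3=0, a4=1, a5=0: formula gives 1, G = 1 ✓
  a1=0, a2=0, a3=0, a4=1, a5=1: formula gives 1, G = 1 ✓
  …
  a1=0, a2=1, a3=0, a4=0, a5=0: formula gives 1, but G = 0 ✗
A single disagreement suffices: at (0,1,0,0,0) they differ, so the formula does not compute G.

No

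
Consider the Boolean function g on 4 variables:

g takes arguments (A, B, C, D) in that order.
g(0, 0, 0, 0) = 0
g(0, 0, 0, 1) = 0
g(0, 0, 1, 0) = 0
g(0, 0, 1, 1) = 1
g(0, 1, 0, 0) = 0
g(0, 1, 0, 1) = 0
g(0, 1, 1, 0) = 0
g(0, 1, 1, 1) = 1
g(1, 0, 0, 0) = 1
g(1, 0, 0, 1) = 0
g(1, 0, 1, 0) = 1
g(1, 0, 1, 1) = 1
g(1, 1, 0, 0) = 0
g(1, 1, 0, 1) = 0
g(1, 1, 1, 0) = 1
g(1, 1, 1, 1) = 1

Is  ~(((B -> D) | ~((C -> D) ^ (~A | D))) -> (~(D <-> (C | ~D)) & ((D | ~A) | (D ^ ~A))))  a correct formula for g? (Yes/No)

Test each input against both g and the formula:
  A=0, B=0, C=0, D=0: formula gives 0, g = 0 ✓
  A=0, B=0, C=0, D=1: formula gives 0, g = 0 ✓
  A=0, B=0, C=1, D=0: formula gives 0, g = 0 ✓
  A=0, B=0, C=1, D=1: formula gives 1, g = 1 ✓
  … (the remaining 12 rows also agree.)
Every row agrees, so the formula is equivalent.

Yes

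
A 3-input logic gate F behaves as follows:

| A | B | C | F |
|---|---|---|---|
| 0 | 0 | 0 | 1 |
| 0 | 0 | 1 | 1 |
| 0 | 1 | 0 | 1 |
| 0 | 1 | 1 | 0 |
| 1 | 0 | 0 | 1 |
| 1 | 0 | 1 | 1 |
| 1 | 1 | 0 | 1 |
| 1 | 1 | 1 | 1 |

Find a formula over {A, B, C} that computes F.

F(A, B, C) = ((A' · B) · C)'

F is 0 on exactly one input, (0,1,1), whose minterm is ¬A·B·C. So F is the negation of that single conjunction.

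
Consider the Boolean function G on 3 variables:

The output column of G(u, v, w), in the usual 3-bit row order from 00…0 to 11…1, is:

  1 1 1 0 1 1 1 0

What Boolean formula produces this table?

There are just 2 zero rows: (0,1,1), (1,1,1). Their minterms are ¬u·v·w, u·v·w; the OR of those covers precisely the 0-outputs, and negating it yields G.

G(u, v, w) = NOT (((NOT u AND v) AND w) OR ((u AND v) AND w))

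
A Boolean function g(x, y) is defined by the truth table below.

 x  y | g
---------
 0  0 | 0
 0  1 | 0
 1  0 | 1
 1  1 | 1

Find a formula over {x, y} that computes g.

g(x, y) = x

The output simply equals x.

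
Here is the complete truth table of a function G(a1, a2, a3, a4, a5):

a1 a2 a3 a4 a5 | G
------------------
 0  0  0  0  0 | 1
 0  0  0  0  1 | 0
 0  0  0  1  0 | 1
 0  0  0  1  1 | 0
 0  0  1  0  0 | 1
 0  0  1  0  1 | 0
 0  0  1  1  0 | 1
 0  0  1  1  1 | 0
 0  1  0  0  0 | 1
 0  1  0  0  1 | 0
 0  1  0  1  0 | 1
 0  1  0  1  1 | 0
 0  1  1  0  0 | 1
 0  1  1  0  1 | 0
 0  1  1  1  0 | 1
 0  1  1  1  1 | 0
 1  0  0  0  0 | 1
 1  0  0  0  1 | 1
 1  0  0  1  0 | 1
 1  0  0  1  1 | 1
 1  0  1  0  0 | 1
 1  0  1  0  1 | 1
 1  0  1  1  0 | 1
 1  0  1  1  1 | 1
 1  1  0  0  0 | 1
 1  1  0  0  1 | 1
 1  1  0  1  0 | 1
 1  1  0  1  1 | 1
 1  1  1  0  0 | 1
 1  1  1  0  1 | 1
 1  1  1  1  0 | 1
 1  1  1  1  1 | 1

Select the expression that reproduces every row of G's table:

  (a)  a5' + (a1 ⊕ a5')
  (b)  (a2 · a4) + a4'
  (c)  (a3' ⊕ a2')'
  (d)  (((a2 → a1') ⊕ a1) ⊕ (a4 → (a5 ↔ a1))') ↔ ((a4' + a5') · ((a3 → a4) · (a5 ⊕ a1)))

(b) fails at (0,0,0,0,1): the formula yields 1, G is 0.
(c) fails at (0,0,0,0,1): the formula yields 1, G is 0.
(d) fails at (0,0,0,0,0): the formula yields 0, G is 1.
(a) is the remaining candidate, and it agrees with G on all 32 inputs.

a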